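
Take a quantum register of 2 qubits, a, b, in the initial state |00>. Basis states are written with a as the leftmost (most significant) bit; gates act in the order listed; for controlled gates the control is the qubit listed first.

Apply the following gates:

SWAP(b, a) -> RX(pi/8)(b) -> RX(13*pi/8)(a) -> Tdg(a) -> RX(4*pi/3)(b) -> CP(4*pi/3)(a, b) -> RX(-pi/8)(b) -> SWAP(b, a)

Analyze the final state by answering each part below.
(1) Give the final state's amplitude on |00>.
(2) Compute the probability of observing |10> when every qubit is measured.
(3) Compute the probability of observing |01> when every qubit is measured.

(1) |00> carries amplitude cos(3*pi/16)/2 in the final state.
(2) Outcome |10> occurs with probability 3*sqrt(2 - sqrt(2))/16 + 3/8.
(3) The probability of measuring |01> is -3*sqrt(3*sqrt(2) + 6)/64 - 7*sqrt(2 - sqrt(2))/64 - 3*sqrt(2)/64 + 3*sqrt(4 - 2*sqrt(2))/128 + 3*sqrt(6*sqrt(2) + 12)/128 + 3*sqrt(6)/64 + 7/32.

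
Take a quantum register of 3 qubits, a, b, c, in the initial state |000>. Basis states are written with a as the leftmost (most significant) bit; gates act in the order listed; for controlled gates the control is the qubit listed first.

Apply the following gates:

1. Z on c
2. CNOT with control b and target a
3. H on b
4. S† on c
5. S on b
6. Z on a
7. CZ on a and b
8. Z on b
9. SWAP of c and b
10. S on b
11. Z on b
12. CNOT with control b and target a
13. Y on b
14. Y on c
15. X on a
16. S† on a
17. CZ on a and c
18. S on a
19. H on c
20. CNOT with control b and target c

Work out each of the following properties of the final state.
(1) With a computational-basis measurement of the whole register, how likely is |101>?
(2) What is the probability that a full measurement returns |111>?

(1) Outcome |101> occurs with probability 0.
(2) The probability of measuring |111> is 1/2.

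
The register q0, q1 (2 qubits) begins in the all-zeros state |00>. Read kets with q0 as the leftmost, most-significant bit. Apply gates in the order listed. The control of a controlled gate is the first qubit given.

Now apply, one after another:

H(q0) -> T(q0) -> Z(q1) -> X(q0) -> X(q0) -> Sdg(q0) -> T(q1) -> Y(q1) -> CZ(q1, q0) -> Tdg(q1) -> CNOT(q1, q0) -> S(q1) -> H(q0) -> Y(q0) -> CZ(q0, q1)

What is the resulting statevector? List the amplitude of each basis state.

The final amplitudes are 0 on |00>, -1/2 - exp(I*pi/4)/2 on |01>, 0 on |10>, -1/2 + exp(I*pi/4)/2 on |11>.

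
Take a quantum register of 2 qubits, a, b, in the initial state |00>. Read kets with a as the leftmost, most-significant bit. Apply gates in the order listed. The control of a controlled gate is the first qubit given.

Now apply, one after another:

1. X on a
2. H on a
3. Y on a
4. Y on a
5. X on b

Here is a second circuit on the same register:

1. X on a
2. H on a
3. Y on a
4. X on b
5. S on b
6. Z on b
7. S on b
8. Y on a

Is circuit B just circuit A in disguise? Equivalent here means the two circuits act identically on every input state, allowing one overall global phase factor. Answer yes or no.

Yes — the two circuits implement the same unitary up to a global phase.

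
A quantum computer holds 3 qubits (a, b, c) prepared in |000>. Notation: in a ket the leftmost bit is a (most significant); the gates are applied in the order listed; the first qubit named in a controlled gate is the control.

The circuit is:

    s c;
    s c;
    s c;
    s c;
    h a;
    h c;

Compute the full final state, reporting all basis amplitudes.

After the circuit, the state carries amplitude 1/2 on |000>, 1/2 on |001>, 0 on |010>, 0 on |011>, 1/2 on |100>, 1/2 on |101>, 0 on |110>, 0 on |111>.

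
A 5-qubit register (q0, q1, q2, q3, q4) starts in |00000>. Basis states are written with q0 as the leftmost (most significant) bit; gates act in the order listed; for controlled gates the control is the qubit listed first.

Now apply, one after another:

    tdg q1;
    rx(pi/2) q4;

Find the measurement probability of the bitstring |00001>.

A full measurement returns |00001> with probability 1/2.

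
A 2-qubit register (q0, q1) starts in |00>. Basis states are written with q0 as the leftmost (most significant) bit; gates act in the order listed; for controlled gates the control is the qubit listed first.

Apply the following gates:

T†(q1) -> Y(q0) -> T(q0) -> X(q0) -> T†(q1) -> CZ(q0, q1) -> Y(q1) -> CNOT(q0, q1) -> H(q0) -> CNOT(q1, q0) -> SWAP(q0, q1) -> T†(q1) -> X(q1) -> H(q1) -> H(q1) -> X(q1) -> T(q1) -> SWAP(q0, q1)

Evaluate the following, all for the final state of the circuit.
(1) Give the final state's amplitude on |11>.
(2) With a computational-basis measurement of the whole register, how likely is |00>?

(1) The final state's coefficient on |11> equals -sqrt(2)*exp(I*pi/4)/2. Key observation: the block from step 11 through step 18 cancels to the identity and can be dropped.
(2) The probability of measuring |00> is 0.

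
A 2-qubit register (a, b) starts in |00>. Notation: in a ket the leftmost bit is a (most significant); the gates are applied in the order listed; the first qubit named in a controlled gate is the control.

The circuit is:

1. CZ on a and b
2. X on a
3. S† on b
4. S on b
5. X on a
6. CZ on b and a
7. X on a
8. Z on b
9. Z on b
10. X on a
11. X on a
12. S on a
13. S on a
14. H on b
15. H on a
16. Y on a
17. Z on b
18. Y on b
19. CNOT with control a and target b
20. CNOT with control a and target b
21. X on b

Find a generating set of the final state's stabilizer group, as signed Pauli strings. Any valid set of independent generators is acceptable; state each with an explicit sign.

The stabilizer group can be generated by +XI, +IX, among other valid generating sets.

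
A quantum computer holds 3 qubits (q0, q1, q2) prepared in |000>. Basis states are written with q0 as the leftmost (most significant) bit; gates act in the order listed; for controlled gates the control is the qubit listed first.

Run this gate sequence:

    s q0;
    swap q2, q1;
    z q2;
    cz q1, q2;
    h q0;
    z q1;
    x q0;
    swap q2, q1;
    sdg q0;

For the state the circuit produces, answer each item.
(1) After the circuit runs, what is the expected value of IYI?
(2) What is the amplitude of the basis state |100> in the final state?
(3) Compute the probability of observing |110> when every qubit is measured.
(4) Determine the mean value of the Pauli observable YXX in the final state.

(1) The observable IYI averages to 0.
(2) The final state's coefficient on |100> equals -sqrt(2)*I/2.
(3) Outcome |110> occurs with probability 0.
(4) The observable YXX averages to 0.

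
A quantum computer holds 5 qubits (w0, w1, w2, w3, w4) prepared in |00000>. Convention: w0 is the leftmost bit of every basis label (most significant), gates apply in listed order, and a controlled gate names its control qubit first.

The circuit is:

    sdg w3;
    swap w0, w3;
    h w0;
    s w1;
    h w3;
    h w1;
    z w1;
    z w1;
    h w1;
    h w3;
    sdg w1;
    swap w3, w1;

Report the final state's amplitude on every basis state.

The resulting statevector has amplitude sqrt(2)/2 on |00000>, sqrt(2)/2 on |10000>, and 0 on every other basis state.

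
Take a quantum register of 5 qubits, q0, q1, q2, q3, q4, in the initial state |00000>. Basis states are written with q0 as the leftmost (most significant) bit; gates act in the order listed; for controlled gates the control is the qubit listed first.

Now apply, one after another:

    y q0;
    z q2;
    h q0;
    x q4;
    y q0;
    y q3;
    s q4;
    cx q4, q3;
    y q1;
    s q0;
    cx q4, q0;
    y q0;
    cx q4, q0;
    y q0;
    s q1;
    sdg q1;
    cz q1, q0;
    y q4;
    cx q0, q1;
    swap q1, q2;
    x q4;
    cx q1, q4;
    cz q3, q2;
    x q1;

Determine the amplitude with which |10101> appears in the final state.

The amplitude on |10101> is 0.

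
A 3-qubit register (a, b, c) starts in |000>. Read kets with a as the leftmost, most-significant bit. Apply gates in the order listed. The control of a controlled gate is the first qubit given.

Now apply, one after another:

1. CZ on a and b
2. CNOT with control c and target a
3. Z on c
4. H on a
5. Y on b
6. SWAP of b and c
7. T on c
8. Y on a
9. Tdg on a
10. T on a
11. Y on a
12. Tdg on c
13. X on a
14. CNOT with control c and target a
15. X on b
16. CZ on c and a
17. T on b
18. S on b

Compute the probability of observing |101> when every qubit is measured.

Outcome |101> occurs with probability 0. Key observation: the block from step 7 through step 12 cancels to the identity and can be dropped.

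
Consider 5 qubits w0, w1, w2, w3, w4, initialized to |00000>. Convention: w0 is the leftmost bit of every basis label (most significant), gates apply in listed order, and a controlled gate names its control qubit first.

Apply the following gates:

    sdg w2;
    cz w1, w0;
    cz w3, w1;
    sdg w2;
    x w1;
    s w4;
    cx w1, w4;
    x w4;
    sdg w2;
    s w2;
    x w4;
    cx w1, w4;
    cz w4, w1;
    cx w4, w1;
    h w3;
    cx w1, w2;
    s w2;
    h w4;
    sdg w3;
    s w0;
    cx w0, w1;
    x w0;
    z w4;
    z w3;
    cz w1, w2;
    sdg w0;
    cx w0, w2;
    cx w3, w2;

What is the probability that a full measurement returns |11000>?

Outcome |11000> occurs with probability 1/4. Key observation: gates 7-12 undo each other exactly, leaving only the rest of the circuit to track.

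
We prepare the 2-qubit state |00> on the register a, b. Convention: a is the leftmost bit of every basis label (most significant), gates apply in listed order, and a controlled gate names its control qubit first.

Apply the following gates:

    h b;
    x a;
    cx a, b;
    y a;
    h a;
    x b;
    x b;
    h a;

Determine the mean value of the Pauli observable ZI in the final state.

The observable ZI averages to 1. Key observation: steps 5-8 multiply out to the identity, so the circuit reduces to the remaining gates.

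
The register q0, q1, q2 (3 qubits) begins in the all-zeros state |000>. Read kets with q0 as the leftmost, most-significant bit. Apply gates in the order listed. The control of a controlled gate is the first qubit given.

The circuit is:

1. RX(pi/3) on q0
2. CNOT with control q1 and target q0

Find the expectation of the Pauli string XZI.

The expectation value of XZI is 0.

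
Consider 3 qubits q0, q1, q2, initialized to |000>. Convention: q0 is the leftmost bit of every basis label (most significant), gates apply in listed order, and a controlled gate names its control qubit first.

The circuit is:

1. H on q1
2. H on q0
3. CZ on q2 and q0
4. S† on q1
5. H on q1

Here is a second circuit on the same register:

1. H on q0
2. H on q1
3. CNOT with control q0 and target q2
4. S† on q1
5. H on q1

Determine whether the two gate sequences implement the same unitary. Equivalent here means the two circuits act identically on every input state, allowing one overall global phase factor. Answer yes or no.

No: there is an input state on which the two circuits produce genuinely different outputs (not merely differing by a phase).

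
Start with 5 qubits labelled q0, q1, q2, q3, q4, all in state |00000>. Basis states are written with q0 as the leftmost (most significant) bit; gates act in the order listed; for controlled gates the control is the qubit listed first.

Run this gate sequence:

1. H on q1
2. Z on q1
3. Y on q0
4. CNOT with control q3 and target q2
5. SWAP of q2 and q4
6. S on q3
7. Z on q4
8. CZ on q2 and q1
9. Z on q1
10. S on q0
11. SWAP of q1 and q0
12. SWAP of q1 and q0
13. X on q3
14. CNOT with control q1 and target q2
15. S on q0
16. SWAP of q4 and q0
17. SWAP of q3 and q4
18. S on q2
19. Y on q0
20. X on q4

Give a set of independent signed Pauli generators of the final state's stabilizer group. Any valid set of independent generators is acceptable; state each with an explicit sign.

One valid set of independent stabilizer generators is +IXYII, -ZIIII, +IZZII, -IIIZI, +IIIIZ (any independent generating set of the same group is equally correct).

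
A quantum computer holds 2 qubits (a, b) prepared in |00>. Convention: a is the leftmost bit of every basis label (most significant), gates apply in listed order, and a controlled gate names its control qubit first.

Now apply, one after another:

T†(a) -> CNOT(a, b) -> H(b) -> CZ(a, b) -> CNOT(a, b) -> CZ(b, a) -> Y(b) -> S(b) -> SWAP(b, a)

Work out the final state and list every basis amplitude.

The final amplitudes are -sqrt(2)*I/2 on |00>, 0 on |01>, -sqrt(2)/2 on |10>, 0 on |11>.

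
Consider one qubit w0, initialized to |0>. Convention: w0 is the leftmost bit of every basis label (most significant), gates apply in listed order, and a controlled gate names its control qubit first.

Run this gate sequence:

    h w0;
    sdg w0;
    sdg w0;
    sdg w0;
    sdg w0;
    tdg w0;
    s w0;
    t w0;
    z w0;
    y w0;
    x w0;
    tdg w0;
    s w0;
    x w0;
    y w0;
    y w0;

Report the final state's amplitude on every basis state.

The final amplitudes are -sqrt(2)*exp(I*pi/4)/2 on |0>, sqrt(2)*I/2 on |1>.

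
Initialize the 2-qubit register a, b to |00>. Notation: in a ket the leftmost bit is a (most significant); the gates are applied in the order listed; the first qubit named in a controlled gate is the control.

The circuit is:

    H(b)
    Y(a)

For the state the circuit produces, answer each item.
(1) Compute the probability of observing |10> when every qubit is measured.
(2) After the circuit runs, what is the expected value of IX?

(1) A full measurement returns |10> with probability 1/2.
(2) The expectation value of IX is 1.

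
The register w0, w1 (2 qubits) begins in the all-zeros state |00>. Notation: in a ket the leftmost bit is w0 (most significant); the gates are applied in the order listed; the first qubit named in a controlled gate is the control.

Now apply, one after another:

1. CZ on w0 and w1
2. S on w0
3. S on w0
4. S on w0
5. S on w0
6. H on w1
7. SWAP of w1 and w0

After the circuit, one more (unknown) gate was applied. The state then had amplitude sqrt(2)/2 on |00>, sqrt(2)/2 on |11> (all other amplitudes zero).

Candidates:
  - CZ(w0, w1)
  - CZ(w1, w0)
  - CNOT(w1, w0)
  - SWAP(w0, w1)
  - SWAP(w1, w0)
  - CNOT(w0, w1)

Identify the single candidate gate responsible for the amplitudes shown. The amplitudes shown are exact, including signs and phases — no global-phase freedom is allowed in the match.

The unique candidate consistent with the amplitudes is CNOT(w0, w1). Key observation: steps 2-5 multiply out to the identity, so the circuit reduces to the remaining gates.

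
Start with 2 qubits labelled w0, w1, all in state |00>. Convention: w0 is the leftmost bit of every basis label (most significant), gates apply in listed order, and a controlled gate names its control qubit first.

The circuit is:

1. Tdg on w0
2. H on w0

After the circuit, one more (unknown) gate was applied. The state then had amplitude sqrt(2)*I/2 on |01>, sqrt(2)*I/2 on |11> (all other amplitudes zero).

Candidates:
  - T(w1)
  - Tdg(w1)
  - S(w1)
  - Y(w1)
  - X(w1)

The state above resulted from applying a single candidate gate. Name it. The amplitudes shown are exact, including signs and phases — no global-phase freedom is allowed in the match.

It was Y(w1) that produced the state shown.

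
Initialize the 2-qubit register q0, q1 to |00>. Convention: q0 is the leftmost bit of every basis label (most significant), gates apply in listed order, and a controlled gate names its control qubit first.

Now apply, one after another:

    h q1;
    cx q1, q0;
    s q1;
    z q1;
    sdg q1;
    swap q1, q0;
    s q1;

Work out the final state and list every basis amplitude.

The resulting statevector has amplitude sqrt(2)/2 on |00>, 0 on |01>, 0 on |10>, -sqrt(2)*I/2 on |11>.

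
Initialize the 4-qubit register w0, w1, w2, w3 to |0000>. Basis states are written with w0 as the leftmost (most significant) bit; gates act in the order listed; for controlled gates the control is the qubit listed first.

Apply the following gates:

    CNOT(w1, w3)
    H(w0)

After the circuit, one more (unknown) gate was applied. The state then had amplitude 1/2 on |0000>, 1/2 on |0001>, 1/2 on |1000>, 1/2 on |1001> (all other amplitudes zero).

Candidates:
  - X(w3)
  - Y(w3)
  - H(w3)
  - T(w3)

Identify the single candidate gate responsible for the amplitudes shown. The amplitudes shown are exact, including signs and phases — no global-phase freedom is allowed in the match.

It was H(w3) that produced the state shown.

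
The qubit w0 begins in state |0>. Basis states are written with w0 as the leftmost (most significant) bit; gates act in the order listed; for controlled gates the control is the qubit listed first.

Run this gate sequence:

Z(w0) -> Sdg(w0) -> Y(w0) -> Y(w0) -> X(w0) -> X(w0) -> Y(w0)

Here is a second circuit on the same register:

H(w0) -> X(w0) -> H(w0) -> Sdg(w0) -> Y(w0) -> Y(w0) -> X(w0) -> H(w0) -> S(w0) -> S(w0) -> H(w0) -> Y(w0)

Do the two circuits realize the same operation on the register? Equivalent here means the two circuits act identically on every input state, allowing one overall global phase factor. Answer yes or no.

Yes: on every input state the two circuits agree up to one overall phase factor.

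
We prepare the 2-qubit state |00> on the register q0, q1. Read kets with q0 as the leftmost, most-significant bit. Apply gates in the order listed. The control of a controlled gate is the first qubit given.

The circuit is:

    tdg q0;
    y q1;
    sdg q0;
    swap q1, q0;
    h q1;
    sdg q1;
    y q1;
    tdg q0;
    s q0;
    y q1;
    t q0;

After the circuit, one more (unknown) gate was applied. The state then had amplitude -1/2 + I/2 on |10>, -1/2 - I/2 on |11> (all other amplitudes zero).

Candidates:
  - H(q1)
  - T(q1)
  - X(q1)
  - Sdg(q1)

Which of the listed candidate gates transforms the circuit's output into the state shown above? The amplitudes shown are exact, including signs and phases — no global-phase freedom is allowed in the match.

The unique candidate consistent with the amplitudes is H(q1).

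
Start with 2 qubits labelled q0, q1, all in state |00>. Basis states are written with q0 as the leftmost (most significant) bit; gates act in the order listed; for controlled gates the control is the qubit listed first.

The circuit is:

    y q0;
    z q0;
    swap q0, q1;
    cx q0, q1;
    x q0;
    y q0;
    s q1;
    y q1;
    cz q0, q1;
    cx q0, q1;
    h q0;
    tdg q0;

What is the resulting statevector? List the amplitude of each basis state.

The resulting statevector has amplitude -sqrt(2)/2 on |00>, 0 on |01>, sqrt(2)*exp(3*I*pi/4)/2 on |10>, 0 on |11>.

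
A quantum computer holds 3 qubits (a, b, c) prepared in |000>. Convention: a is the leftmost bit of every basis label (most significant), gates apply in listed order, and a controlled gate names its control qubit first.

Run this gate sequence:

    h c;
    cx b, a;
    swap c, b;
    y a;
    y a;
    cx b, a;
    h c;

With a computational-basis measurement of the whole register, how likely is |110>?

The probability of measuring |110> is 1/4.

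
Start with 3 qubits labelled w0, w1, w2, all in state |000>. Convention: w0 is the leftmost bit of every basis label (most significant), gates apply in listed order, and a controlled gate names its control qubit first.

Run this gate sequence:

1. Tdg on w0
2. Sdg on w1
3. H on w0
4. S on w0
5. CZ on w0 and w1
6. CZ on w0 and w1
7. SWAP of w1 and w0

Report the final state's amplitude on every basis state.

The resulting statevector has amplitude sqrt(2)/2 on |000>, sqrt(2)*I/2 on |010>, and 0 on every other basis state. Key observation: steps 5-6 multiply out to the identity, so the circuit reduces to the remaining gates.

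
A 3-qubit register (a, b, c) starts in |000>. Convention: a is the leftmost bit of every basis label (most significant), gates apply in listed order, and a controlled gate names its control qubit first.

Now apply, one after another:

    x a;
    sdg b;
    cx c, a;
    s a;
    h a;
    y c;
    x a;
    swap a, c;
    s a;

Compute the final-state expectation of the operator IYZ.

The expectation value of IYZ is 0.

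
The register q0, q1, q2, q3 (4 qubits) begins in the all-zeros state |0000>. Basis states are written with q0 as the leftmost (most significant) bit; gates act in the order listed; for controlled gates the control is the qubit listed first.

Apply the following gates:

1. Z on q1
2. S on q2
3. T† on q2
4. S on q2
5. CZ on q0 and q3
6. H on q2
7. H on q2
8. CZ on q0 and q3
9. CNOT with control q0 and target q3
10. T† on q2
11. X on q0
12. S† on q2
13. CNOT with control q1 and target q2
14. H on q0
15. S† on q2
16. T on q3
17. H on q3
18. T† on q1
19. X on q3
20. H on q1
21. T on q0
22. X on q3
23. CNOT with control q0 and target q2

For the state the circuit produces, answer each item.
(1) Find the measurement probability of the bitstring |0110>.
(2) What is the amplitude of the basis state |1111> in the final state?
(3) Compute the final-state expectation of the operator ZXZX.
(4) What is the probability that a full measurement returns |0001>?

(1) A full measurement returns |0110> with probability 0. Key observation: gates 5-8 undo each other exactly, leaving only the rest of the circuit to track.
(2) The final state's coefficient on |1111> equals -sqrt(2)*exp(I*pi/4)/4.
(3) The observable ZXZX averages to 1.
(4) The probability of measuring |0001> is 1/8.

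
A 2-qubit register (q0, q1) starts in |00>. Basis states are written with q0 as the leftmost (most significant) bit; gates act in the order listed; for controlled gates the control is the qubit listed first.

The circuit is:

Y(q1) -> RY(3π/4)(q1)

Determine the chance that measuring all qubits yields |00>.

A full measurement returns |00> with probability sqrt(2)/4 + 1/2.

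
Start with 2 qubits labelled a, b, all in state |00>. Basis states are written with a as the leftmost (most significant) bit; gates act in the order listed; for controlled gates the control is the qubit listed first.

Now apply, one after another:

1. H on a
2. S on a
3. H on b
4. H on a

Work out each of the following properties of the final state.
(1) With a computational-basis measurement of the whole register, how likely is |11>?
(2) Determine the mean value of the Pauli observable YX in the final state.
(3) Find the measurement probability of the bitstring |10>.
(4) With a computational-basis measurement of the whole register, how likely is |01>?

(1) A full measurement returns |11> with probability 1/4.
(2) The observable YX averages to -1.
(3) Outcome |10> occurs with probability 1/4.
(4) The probability of measuring |01> is 1/4.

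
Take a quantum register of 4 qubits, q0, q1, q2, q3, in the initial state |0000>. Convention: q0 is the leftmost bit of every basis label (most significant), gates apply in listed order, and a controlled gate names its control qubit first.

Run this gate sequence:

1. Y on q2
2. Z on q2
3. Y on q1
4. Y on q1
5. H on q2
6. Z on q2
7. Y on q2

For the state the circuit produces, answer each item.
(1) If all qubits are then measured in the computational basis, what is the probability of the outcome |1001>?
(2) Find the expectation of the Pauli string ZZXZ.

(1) A full measurement returns |1001> with probability 0.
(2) The expectation value of ZZXZ is -1.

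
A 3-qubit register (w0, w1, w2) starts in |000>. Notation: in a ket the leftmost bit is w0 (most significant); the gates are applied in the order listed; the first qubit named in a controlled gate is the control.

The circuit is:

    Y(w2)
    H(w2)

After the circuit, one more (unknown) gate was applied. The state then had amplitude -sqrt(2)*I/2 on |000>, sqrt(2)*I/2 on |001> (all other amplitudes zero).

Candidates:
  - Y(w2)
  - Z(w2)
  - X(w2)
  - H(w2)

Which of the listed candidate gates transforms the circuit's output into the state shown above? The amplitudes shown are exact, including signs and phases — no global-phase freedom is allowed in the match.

The applied gate was X(w2).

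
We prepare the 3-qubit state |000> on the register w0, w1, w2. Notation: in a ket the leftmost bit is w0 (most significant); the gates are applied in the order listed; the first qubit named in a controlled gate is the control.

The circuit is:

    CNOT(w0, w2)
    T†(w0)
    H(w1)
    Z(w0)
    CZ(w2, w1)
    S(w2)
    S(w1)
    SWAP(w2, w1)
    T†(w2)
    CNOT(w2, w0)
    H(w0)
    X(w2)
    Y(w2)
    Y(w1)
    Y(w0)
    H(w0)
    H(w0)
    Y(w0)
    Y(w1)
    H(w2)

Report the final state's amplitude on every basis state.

After the circuit, the state carries amplitude sqrt(2)*(-I + exp(3*I*pi/4))/4 on |000>, sqrt(2)*(-I - exp(3*I*pi/4))/4 on |001>, 0 on |010>, 0 on |011>, sqrt(2)*(-I - exp(3*I*pi/4))/4 on |100>, sqrt(2)*(-I + exp(3*I*pi/4))/4 on |101>, 0 on |110>, 0 on |111>. Key observation: steps 15-18 multiply out to the identity, so the circuit reduces to the remaining gates.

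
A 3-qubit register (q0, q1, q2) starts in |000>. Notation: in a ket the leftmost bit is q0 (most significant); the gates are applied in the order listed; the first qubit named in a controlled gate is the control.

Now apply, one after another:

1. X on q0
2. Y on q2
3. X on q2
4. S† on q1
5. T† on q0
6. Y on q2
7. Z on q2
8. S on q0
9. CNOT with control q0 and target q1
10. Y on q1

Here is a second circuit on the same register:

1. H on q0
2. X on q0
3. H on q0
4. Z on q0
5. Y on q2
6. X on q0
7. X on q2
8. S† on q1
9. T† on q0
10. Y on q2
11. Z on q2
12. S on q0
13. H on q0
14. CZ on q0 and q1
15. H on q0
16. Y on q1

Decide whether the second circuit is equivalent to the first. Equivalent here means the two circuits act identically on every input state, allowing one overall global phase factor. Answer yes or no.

No, they are not equivalent — no single phase factor reconciles the two unitaries.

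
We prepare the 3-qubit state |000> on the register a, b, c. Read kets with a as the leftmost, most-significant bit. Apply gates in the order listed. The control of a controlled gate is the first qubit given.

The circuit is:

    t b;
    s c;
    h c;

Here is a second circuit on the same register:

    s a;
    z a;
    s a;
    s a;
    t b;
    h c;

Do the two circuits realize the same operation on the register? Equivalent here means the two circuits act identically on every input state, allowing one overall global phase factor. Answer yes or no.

No: there is an input state on which the two circuits produce genuinely different outputs (not merely differing by a phase).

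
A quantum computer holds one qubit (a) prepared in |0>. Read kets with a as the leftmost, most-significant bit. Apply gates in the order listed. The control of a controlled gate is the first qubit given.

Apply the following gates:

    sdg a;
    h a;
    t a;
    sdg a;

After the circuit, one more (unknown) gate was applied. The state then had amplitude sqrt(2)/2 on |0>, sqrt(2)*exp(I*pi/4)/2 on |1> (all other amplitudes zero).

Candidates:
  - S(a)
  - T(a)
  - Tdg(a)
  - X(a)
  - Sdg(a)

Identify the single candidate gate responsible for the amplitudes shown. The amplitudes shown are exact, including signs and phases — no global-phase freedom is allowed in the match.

The applied gate was S(a).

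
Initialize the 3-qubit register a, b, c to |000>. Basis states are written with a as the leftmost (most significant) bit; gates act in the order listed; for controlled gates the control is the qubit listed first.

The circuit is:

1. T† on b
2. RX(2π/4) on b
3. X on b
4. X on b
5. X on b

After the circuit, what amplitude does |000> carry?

The final state's coefficient on |000> equals -sqrt(2)*I/2. Key observation: the block from step 4 through step 5 cancels to the identity and can be dropped.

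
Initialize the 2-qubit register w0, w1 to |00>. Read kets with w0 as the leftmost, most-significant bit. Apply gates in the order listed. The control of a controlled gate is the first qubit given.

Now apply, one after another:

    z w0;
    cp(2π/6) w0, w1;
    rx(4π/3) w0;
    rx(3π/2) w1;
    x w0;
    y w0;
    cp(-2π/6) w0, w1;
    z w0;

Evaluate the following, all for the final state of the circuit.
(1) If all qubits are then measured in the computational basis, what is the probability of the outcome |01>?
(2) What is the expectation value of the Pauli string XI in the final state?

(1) Outcome |01> occurs with probability 1/8.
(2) The expectation value of XI is 3/8.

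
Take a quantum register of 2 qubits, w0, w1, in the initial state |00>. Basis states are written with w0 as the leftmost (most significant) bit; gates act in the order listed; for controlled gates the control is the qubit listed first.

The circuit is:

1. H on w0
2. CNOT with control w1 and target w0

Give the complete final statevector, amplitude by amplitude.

After the circuit, the state carries amplitude sqrt(2)/2 on |00>, 0 on |01>, sqrt(2)/2 on |10>, 0 on |11>.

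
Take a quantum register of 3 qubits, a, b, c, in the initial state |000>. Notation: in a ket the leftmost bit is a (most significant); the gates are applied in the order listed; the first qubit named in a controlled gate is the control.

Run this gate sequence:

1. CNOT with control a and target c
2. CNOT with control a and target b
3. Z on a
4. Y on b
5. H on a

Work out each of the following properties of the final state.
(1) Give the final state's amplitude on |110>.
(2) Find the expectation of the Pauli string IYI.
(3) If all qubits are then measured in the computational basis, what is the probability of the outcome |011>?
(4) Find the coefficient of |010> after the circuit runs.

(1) |110> carries amplitude sqrt(2)*I/2 in the final state.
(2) In the final state, IYI has expectation 0.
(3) The probability of measuring |011> is 0.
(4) |010> carries amplitude sqrt(2)*I/2 in the final state.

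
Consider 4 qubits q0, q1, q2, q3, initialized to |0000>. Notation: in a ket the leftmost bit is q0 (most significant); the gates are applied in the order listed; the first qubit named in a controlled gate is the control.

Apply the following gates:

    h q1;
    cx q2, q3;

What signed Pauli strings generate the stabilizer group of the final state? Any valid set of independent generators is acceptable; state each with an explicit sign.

The stabilizer group can be generated by +IXII, +ZIII, +IIZI, +IIIZ, among other valid generating sets.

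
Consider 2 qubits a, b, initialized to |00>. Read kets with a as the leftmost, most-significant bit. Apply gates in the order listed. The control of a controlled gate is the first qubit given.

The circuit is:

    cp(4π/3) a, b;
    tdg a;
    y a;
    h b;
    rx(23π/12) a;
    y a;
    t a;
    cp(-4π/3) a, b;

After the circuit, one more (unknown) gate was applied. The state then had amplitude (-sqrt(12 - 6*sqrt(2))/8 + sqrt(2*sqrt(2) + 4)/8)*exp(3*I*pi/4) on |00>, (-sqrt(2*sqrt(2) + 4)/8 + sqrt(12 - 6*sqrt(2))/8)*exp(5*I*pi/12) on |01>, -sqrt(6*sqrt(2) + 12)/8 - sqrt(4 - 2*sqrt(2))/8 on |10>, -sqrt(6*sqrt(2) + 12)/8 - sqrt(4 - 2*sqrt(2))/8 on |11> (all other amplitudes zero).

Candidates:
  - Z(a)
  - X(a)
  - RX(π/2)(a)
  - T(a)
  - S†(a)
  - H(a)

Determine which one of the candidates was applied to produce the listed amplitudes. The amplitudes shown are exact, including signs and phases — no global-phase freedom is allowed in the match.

The unique candidate consistent with the amplitudes is X(a).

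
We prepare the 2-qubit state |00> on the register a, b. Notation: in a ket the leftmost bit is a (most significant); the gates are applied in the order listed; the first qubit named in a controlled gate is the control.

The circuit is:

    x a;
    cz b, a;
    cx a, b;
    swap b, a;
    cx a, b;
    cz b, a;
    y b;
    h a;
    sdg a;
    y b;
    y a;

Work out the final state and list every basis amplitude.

The final amplitudes are sqrt(2)/2 on |00>, 0 on |01>, sqrt(2)*I/2 on |10>, 0 on |11>.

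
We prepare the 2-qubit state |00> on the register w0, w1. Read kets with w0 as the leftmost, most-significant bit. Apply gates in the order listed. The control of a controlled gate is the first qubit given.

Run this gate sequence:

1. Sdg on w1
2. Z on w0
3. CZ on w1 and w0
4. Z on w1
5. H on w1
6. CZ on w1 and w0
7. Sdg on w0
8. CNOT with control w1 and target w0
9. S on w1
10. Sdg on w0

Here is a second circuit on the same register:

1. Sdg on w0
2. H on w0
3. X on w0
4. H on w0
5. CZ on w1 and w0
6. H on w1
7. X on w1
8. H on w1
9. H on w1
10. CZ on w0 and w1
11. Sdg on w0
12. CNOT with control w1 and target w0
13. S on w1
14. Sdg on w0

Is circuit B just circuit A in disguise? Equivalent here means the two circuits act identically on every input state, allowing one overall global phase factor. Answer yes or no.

No, they are not equivalent — no single phase factor reconciles the two unitaries.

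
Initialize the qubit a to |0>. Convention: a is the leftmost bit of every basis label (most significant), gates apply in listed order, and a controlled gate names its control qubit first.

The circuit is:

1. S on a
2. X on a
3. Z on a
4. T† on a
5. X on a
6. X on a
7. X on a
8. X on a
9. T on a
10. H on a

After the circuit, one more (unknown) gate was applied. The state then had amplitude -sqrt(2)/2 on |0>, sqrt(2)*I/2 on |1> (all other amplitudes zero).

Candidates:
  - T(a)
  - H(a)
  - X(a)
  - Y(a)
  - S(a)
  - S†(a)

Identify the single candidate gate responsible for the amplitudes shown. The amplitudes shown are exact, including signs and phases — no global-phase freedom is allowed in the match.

The applied gate was S(a).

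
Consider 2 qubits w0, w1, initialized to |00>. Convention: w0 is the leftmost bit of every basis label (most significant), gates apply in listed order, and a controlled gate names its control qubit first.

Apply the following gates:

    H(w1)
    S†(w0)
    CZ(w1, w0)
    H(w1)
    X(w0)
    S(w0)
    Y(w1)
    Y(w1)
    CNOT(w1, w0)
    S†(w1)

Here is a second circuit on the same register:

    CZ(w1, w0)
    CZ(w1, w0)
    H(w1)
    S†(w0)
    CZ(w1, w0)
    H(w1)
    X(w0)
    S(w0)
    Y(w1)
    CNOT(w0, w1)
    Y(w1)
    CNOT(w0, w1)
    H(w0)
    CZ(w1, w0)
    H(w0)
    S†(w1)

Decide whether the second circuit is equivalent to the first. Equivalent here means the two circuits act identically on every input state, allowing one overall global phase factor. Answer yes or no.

No, they are not equivalent — no single phase factor reconciles the two unitaries.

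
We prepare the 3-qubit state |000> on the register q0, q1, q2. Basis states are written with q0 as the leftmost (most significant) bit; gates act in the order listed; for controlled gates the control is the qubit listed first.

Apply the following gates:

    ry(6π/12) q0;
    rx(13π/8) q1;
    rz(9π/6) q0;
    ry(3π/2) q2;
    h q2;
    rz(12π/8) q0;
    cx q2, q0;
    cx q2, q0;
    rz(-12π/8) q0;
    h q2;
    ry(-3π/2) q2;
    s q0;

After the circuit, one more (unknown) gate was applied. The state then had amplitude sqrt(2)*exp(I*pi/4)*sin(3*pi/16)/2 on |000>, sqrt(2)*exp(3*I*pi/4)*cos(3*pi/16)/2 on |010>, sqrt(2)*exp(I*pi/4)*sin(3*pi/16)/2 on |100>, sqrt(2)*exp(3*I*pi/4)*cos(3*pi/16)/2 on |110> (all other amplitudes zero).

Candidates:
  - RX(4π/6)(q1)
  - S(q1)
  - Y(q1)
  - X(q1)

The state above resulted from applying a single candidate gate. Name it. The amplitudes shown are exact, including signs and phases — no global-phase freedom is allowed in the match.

The unique candidate consistent with the amplitudes is Y(q1). Key observation: gates 4-11 undo each other exactly, leaving only the rest of the circuit to track.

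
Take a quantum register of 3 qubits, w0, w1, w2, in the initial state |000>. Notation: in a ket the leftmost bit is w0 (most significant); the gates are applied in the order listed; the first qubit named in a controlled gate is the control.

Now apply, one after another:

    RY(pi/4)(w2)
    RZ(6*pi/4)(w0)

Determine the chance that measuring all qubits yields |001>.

Outcome |001> occurs with probability 1/2 - sqrt(2)/4.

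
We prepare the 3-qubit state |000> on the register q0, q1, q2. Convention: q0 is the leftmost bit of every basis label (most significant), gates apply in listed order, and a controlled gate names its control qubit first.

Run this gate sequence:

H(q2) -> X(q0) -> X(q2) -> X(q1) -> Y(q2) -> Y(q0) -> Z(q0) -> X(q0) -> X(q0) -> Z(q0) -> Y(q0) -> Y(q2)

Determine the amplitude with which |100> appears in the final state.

The final state's coefficient on |100> equals 0. Key observation: the block from step 5 through step 12 cancels to the identity and can be dropped.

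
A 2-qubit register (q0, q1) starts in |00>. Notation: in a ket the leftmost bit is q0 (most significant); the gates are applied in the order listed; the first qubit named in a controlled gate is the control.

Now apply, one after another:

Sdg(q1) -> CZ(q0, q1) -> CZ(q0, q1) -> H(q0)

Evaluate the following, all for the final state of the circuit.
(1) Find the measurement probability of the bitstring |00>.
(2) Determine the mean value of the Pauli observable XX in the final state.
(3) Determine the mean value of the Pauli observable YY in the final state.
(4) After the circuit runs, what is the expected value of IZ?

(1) The probability of measuring |00> is 1/2. Key observation: the block from step 2 through step 3 cancels to the identity and can be dropped.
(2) In the final state, XX has expectation 0.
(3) The expectation value of YY is 0.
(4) The observable IZ averages to 1.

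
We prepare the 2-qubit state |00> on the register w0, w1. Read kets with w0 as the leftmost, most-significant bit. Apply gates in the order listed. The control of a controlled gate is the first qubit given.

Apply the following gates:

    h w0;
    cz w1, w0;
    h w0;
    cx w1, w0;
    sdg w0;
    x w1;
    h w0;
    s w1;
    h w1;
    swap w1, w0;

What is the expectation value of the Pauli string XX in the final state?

In the final state, XX has expectation -1.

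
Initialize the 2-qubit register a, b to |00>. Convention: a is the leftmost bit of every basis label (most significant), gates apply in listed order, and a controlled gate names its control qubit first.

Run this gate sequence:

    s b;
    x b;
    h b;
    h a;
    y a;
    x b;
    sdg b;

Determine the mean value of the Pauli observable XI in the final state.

In the final state, XI has expectation -1.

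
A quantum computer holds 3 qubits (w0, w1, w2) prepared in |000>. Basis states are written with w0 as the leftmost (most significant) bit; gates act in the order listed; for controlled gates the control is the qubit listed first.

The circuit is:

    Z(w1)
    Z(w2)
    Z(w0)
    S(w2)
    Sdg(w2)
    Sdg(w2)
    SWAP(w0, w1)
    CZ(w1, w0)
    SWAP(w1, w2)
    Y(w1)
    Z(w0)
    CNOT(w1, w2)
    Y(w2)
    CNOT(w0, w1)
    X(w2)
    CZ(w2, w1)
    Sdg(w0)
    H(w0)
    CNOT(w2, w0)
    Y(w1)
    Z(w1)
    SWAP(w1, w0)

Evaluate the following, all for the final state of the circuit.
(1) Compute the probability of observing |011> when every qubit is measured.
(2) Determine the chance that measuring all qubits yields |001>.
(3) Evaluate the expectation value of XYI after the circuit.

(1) The probability of measuring |011> is 1/2.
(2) Outcome |001> occurs with probability 1/2.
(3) In the final state, XYI has expectation 0.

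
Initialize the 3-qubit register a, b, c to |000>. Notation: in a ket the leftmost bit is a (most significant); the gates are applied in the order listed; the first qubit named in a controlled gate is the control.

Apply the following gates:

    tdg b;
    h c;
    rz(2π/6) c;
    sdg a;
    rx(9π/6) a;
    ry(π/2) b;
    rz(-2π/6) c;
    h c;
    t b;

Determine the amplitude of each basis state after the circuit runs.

After the circuit, the state carries amplitude -1/2 on |000>, 0 on |001>, -exp(I*pi/4)/2 on |010>, 0 on |011>, -I/2 on |100>, 0 on |101>, -exp(3*I*pi/4)/2 on |110>, 0 on |111>.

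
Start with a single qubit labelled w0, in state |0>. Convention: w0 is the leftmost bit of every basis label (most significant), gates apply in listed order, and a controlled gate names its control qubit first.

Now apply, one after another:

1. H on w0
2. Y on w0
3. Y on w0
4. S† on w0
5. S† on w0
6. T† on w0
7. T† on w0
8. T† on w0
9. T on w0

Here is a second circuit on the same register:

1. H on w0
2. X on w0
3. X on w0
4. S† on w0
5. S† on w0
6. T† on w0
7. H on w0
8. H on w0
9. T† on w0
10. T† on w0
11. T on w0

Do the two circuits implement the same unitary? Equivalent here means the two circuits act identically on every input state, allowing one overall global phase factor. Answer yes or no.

Yes, they are equivalent — the unitaries differ by at most a global phase.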